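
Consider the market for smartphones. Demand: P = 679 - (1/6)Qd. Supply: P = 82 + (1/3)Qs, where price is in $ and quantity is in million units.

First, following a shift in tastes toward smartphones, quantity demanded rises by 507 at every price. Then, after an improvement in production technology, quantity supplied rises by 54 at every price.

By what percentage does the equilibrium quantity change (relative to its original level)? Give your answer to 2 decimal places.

+17.17

Before the shock: 4074 - 6P = 3P - 246 ⇒ 4320 = 9P ⇒ P = 480, Q = 1194.
The new curves are Qd = 4581 - 6P (demand) and Qs = 3P - 192 (supply).
Clearing the new market: 4581 - 6P = 3P - 192, so P = 1591/3 ≈ 530.3333 and Q = 1399.
%ΔQ = (1399 − 1194) / 1194 × 100 = +17.17%.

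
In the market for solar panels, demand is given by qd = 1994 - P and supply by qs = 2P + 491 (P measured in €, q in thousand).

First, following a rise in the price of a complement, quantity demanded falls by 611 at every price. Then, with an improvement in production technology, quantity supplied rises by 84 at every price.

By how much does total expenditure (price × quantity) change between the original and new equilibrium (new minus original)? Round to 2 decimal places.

-448045.44

Original equilibrium: 1994 - P = 2P + 491 gives 1503 = 3P, so P = 501 and q = 1493.
The shock moves the curves to qd = 1383 - P and qs = 2P + 575.
Equate the new curves: 1383 - P = 2P + 575, giving 808 = 3P, P = 808/3 ≈ 269.3333, q = 3341/3 ≈ 1113.6667.
Expenditure moves from 501×1493 = 747993 to 269.3333×1113.6667 = 299947.5556; change = -448045.44.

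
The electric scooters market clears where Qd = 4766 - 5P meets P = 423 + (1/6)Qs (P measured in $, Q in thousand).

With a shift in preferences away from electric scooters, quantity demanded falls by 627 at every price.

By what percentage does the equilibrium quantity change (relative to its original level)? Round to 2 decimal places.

-23.65

Initially, 4766 - 5P = 6P - 2538, so 7304 = 11P and P = 664, Q = 1446.
The new curves are Qd = 4139 - 5P (demand) and Qs = 6P - 2538 (supply).
New equilibrium: 4139 - 5P = 6P - 2538 ⇒ 6677 = 11P ⇒ P = 607, Q = 1104.
%ΔQ = (1104 − 1446) / 1446 × 100 = -23.65%.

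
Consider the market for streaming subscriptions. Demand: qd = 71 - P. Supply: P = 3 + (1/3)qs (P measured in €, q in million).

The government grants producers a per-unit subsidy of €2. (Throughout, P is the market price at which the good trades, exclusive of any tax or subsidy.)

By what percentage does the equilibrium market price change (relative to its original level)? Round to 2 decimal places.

Solve the original market: 71 - P = 3P - 9, hence P = 20 and q = 51.
Since sellers receive the price plus the subsidy, the effective supply curve becomes qs = 3P - 3.
Setting them equal: 71 - P = 3P - 3 → 74 = 4P, so P = 18.5 and q = 52.5.
%ΔP = (18.5 − 20) / 20 × 100 = -7.50%.

-7.50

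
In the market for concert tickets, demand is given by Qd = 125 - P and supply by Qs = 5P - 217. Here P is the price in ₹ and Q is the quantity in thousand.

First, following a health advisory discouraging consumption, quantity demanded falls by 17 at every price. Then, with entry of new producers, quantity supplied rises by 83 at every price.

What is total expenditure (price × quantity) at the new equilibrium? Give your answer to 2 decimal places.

Original equilibrium: 125 - P = 5P - 217 gives 342 = 6P, so P = 57 and Q = 68.
The shock moves the curves to Qd = 108 - P and Qs = 5P - 134.
Equate the new curves: 108 - P = 5P - 134, giving 242 = 6P, P = 121/3 ≈ 40.3333, Q = 203/3 ≈ 67.6667.
New expenditure = 40.3333 × 67.6667 = 2729.22.

2729.22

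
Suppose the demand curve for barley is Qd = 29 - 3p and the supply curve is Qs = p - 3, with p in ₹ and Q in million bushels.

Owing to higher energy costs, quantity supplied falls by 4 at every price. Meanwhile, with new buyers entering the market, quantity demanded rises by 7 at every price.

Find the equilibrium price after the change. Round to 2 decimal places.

Before the shock: 29 - 3p = p - 3 ⇒ 32 = 4p ⇒ p = 8, Q = 5.
The new curves are Qd = 36 - 3p (demand) and Qs = p - 7 (supply).
Setting them equal: 36 - 3p = p - 7 → 43 = 4p, so p = 10.75 and Q = 3.75.

10.75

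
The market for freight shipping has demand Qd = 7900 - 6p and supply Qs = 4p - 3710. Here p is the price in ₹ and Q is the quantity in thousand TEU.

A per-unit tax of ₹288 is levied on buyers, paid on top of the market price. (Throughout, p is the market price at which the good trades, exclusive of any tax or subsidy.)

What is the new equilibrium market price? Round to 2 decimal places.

Initially, 7900 - 6p = 4p - 3710, so 11610 = 10p and p = 1161, Q = 934.
Since buyers pay the price plus the tax, the effective demand curve becomes Qd = 6172 - 6p.
Setting them equal: 6172 - 6p = 4p - 3710 → 9882 = 10p, so p = 988.2 and Q = 242.8.

988.20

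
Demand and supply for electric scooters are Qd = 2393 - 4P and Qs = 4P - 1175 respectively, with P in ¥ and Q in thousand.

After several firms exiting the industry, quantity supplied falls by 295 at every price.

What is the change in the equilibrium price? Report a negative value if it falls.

Original equilibrium: 2393 - 4P = 4P - 1175 gives 3568 = 8P, so P = 446 and Q = 609.
With the change applied: demand Qd = 2393 - 4P, supply Qs = 4P - 1470.
Setting them equal: 2393 - 4P = 4P - 1470 → 3863 = 8P, so P = 482.875 and Q = 461.5.
ΔP = 482.875 − 446 = +36.875.

+36.875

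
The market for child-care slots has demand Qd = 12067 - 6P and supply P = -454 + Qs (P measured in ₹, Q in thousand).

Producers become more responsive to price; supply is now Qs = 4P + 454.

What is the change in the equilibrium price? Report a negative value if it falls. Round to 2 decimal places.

Original equilibrium: 12067 - 6P = P + 454 gives 11613 = 7P, so P = 1659 and Q = 2113.
With the change applied: demand Qd = 12067 - 6P, supply Qs = 4P + 454.
New equilibrium: 12067 - 6P = 4P + 454 ⇒ 11613 = 10P ⇒ P = 1161.3, Q = 5099.2.
ΔP = 1161.3 − 1659 = -497.70.

-497.70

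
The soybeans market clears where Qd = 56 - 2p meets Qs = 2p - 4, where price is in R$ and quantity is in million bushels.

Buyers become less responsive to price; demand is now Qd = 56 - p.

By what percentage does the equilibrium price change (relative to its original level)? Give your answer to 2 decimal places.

+33.33

Solve the original market: 56 - 2p = 2p - 4, hence p = 15 and Q = 26.
The new curves are Qd = 56 - p (demand) and Qs = 2p - 4 (supply).
Clearing the new market: 56 - p = 2p - 4, so p = 20 and Q = 36.
%Δp = (20 − 15) / 15 × 100 = +33.33%.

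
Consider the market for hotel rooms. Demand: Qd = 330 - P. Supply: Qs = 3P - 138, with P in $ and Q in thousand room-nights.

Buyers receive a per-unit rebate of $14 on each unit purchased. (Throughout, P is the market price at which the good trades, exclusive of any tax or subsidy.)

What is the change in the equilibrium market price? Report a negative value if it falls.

+3.5

Original equilibrium: 330 - P = 3P - 138 gives 468 = 4P, so P = 117 and Q = 213.
Since buyers' out-of-pocket price is the market price minus the rebate, the effective demand curve becomes Qd = 344 - P.
Clearing the new market: 344 - P = 3P - 138, so P = 120.5 and Q = 223.5.
ΔP = 120.5 − 117 = +3.5.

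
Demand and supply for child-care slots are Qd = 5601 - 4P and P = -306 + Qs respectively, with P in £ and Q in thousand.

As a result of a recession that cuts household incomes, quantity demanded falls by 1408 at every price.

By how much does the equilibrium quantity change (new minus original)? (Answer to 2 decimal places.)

-281.60

Solve the original market: 5601 - 4P = P + 306, hence P = 1059 and Q = 1365.
After the shift, demand is Qd = 4193 - 4P and supply is Qs = P + 306.
Equate the new curves: 4193 - 4P = P + 306, giving 3887 = 5P, P = 777.4, Q = 1083.4.
ΔQ = 1083.4 − 1365 = -281.60.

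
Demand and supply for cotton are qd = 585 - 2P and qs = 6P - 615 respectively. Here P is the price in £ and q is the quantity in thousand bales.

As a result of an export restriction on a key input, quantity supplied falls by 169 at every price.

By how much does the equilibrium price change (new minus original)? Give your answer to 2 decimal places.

+21.13

Before the shock: 585 - 2P = 6P - 615 ⇒ 1200 = 8P ⇒ P = 150, q = 285.
The new curves are qd = 585 - 2P (demand) and qs = 6P - 784 (supply).
Equate the new curves: 585 - 2P = 6P - 784, giving 1369 = 8P, P = 171.125, q = 242.75.
ΔP = 171.125 − 150 = +21.13.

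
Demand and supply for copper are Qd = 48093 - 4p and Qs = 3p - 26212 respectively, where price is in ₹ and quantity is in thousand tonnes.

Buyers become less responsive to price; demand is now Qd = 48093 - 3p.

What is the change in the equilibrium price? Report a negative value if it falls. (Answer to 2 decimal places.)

Before the shock: 48093 - 4p = 3p - 26212 ⇒ 74305 = 7p ⇒ p = 10615, Q = 5633.
With the change applied: demand Qd = 48093 - 3p, supply Qs = 3p - 26212.
New equilibrium: 48093 - 3p = 3p - 26212 ⇒ 74305 = 6p ⇒ p = 74305/6 ≈ 12384.1667, Q = 10940.5.
Δp = 12384.1667 − 10615 = +1769.17.

+1769.17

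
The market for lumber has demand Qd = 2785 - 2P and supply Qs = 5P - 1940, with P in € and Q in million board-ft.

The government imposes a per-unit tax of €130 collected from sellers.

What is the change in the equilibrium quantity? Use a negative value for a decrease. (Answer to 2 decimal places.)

Solve the original market: 2785 - 2P = 5P - 1940, hence P = 675 and Q = 1435.
Since sellers keep the price net of the tax, the effective supply curve becomes Qs = 5P - 2590.
Setting them equal: 2785 - 2P = 5P - 2590 → 5375 = 7P, so P = 5375/7 ≈ 767.8571 and Q = 8745/7 ≈ 1249.2857.
ΔQ = 1249.2857 − 1435 = -185.71.

-185.71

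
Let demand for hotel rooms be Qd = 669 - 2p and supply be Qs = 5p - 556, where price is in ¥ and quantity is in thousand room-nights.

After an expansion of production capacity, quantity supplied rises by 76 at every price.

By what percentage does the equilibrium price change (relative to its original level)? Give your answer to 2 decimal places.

Before the shock: 669 - 2p = 5p - 556 ⇒ 1225 = 7p ⇒ p = 175, Q = 319.
After the shift, demand is Qd = 669 - 2p and supply is Qs = 5p - 480.
Clearing the new market: 669 - 2p = 5p - 480, so p = 1149/7 ≈ 164.1429 and Q = 2385/7 ≈ 340.7143.
%Δp = (164.1429 − 175) / 175 × 100 = -6.20%.

-6.20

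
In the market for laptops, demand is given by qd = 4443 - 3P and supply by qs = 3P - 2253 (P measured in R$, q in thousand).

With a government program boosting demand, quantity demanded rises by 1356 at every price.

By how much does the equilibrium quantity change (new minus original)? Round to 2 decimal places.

Original equilibrium: 4443 - 3P = 3P - 2253 gives 6696 = 6P, so P = 1116 and q = 1095.
After the shift, demand is qd = 5799 - 3P and supply is qs = 3P - 2253.
Equate the new curves: 5799 - 3P = 3P - 2253, giving 8052 = 6P, P = 1342, q = 1773.
Δq = 1773 − 1095 = +678.00.

+678.00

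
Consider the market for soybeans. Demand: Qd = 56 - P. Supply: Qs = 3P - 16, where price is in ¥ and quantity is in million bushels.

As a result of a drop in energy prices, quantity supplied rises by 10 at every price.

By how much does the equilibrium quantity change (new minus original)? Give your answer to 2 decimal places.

Initially, 56 - P = 3P - 16, so 72 = 4P and P = 18, Q = 38.
The shock moves the curves to Qd = 56 - P and Qs = 3P - 6.
Clearing the new market: 56 - P = 3P - 6, so P = 15.5 and Q = 40.5.
ΔQ = 40.5 − 38 = +2.50.

+2.50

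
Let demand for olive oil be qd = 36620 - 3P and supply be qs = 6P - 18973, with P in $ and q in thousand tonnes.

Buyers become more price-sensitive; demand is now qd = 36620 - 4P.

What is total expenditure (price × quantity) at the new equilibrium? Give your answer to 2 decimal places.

Original equilibrium: 36620 - 3P = 6P - 18973 gives 55593 = 9P, so P = 6177 and q = 18089.
After the shift, demand is qd = 36620 - 4P and supply is qs = 6P - 18973.
Setting them equal: 36620 - 4P = 6P - 18973 → 55593 = 10P, so P = 5559.3 and q = 14382.8.
New expenditure = 5559.3 × 14382.8 = 79958300.04.

79958300.04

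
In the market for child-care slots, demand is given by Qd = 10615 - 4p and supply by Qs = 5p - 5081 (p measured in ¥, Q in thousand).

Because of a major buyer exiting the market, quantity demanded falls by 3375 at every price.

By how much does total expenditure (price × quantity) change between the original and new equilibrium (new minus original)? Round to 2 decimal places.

-3931500.00

Before the shock: 10615 - 4p = 5p - 5081 ⇒ 15696 = 9p ⇒ p = 1744, Q = 3639.
The shock moves the curves to Qd = 7240 - 4p and Qs = 5p - 5081.
Setting them equal: 7240 - 4p = 5p - 5081 → 12321 = 9p, so p = 1369 and Q = 1764.
Expenditure moves from 1744×3639 = 6346416 to 1369×1764 = 2414916; change = -3931500.00.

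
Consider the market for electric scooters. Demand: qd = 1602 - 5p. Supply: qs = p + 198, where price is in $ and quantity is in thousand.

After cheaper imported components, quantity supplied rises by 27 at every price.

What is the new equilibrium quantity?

Before the shock: 1602 - 5p = p + 198 ⇒ 1404 = 6p ⇒ p = 234, q = 432.
The new curves are qd = 1602 - 5p (demand) and qs = p + 225 (supply).
New equilibrium: 1602 - 5p = p + 225 ⇒ 1377 = 6p ⇒ p = 229.5, q = 454.5.

454.5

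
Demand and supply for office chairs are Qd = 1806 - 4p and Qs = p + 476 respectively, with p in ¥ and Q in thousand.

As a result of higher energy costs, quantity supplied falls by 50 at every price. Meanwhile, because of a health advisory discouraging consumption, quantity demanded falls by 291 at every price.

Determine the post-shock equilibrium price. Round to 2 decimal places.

217.80

Original equilibrium: 1806 - 4p = p + 476 gives 1330 = 5p, so p = 266 and Q = 742.
After the shift, demand is Qd = 1515 - 4p and supply is Qs = p + 426.
Setting them equal: 1515 - 4p = p + 426 → 1089 = 5p, so p = 217.8 and Q = 643.8.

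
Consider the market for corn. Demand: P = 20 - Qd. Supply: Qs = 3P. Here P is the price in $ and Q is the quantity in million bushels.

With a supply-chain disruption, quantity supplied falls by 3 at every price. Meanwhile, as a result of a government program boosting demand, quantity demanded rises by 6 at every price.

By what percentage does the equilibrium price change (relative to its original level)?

Original equilibrium: 20 - P = 3P gives 20 = 4P, so P = 5 and Q = 15.
The new curves are Qd = 26 - P (demand) and Qs = 3P - 3 (supply).
Equate the new curves: 26 - P = 3P - 3, giving 29 = 4P, P = 7.25, Q = 18.75.
%ΔP = (7.25 − 5) / 5 × 100 = +45%.

+45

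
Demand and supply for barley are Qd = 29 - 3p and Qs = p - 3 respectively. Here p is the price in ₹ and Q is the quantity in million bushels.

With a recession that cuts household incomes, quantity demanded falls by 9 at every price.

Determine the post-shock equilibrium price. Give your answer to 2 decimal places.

5.75

Before the shock: 29 - 3p = p - 3 ⇒ 32 = 4p ⇒ p = 8, Q = 5.
The new curves are Qd = 20 - 3p (demand) and Qs = p - 3 (supply).
Setting them equal: 20 - 3p = p - 3 → 23 = 4p, so p = 5.75 and Q = 2.75.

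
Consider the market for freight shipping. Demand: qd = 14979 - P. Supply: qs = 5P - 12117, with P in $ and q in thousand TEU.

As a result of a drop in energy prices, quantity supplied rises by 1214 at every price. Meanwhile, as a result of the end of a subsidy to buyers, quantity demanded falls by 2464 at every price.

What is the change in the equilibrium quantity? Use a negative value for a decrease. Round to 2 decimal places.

Before the shock: 14979 - P = 5P - 12117 ⇒ 27096 = 6P ⇒ P = 4516, q = 10463.
With the change applied: demand qd = 12515 - P, supply qs = 5P - 10903.
Equate the new curves: 12515 - P = 5P - 10903, giving 23418 = 6P, P = 3903, q = 8612.
Δq = 8612 − 10463 = -1851.00.

-1851.00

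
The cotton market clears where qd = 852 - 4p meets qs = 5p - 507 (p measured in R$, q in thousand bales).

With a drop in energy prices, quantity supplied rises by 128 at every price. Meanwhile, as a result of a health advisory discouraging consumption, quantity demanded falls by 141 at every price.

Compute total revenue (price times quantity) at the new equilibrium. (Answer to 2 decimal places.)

Solve the original market: 852 - 4p = 5p - 507, hence p = 151 and q = 248.
The new curves are qd = 711 - 4p (demand) and qs = 5p - 379 (supply).
Clearing the new market: 711 - 4p = 5p - 379, so p = 1090/9 ≈ 121.1111 and q = 2039/9 ≈ 226.5556.
New expenditure = 121.1111 × 226.5556 = 27438.40.

27438.40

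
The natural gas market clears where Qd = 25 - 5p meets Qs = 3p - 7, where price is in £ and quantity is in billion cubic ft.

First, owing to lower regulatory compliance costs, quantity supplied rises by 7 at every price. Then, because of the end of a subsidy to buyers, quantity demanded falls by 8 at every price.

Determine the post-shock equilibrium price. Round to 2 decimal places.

2.13

Solve the original market: 25 - 5p = 3p - 7, hence p = 4 and Q = 5.
The shock moves the curves to Qd = 17 - 5p and Qs = 3p.
Setting them equal: 17 - 5p = 3p → 17 = 8p, so p = 2.125 and Q = 6.375.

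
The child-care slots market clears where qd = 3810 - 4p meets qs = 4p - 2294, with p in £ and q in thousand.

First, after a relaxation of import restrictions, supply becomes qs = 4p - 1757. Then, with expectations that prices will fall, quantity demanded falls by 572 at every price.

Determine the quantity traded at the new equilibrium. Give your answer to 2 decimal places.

740.50

Original equilibrium: 3810 - 4p = 4p - 2294 gives 6104 = 8p, so p = 763 and q = 758.
The shock moves the curves to qd = 3238 - 4p and qs = 4p - 1757.
New equilibrium: 3238 - 4p = 4p - 1757 ⇒ 4995 = 8p ⇒ p = 624.375, q = 740.5.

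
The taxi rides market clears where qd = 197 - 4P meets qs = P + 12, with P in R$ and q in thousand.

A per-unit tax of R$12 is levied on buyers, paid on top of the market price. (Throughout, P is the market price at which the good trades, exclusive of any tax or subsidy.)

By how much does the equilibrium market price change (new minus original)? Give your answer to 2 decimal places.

Initially, 197 - 4P = P + 12, so 185 = 5P and P = 37, q = 49.
Since buyers pay the price plus the tax, the effective demand curve becomes qd = 149 - 4P.
New equilibrium: 149 - 4P = P + 12 ⇒ 137 = 5P ⇒ P = 27.4, q = 39.4.
ΔP = 27.4 − 37 = -9.60.

-9.60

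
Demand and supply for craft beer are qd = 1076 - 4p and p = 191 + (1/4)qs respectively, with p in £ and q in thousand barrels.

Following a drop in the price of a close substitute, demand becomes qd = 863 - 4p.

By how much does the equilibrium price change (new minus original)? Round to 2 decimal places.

-26.63

Solve the original market: 1076 - 4p = 4p - 764, hence p = 230 and q = 156.
With the change applied: demand qd = 863 - 4p, supply qs = 4p - 764.
New equilibrium: 863 - 4p = 4p - 764 ⇒ 1627 = 8p ⇒ p = 203.375, q = 49.5.
Δp = 203.375 − 230 = -26.63.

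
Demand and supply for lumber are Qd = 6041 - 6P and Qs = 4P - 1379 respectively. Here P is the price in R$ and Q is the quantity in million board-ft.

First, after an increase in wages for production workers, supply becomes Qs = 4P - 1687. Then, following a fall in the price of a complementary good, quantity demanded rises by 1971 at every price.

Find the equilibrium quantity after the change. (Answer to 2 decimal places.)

Original equilibrium: 6041 - 6P = 4P - 1379 gives 7420 = 10P, so P = 742 and Q = 1589.
After the shift, demand is Qd = 8012 - 6P and supply is Qs = 4P - 1687.
Setting them equal: 8012 - 6P = 4P - 1687 → 9699 = 10P, so P = 969.9 and Q = 2192.6.

2192.60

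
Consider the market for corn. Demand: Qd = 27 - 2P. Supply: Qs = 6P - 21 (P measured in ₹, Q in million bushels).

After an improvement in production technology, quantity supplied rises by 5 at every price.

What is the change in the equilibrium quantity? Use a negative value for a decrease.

+1.25

Original equilibrium: 27 - 2P = 6P - 21 gives 48 = 8P, so P = 6 and Q = 15.
After the shift, demand is Qd = 27 - 2P and supply is Qs = 6P - 16.
Setting them equal: 27 - 2P = 6P - 16 → 43 = 8P, so P = 5.375 and Q = 16.25.
ΔQ = 16.25 − 15 = +1.25.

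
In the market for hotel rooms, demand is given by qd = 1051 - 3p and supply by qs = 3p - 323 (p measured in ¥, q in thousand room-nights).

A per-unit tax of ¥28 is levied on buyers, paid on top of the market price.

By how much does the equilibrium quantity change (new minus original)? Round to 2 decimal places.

-42.00

Initially, 1051 - 3p = 3p - 323, so 1374 = 6p and p = 229, q = 364.
Since buyers pay the price plus the tax, the effective demand curve becomes qd = 967 - 3p.
Clearing the new market: 967 - 3p = 3p - 323, so p = 215 and q = 322.
Δq = 322 − 364 = -42.00.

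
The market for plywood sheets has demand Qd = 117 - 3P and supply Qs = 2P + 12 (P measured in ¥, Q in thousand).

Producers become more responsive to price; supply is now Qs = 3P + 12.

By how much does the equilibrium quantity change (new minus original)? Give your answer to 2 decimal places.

Before the shock: 117 - 3P = 2P + 12 ⇒ 105 = 5P ⇒ P = 21, Q = 54.
With the change applied: demand Qd = 117 - 3P, supply Qs = 3P + 12.
New equilibrium: 117 - 3P = 3P + 12 ⇒ 105 = 6P ⇒ P = 17.5, Q = 64.5.
ΔQ = 64.5 − 54 = +10.50.

+10.50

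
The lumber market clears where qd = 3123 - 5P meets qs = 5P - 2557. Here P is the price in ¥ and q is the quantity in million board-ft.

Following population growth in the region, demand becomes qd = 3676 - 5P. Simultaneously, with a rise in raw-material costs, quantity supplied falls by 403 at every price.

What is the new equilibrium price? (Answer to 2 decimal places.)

Original equilibrium: 3123 - 5P = 5P - 2557 gives 5680 = 10P, so P = 568 and q = 283.
The new curves are qd = 3676 - 5P (demand) and qs = 5P - 2960 (supply).
Clearing the new market: 3676 - 5P = 5P - 2960, so P = 663.6 and q = 358.

663.60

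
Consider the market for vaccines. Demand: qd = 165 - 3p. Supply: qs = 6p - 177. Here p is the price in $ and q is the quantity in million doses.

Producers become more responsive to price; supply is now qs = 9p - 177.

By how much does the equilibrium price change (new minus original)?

-9.5

Before the shock: 165 - 3p = 6p - 177 ⇒ 342 = 9p ⇒ p = 38, q = 51.
After the shift, demand is qd = 165 - 3p and supply is qs = 9p - 177.
New equilibrium: 165 - 3p = 9p - 177 ⇒ 342 = 12p ⇒ p = 28.5, q = 79.5.
Δp = 28.5 − 38 = -9.5.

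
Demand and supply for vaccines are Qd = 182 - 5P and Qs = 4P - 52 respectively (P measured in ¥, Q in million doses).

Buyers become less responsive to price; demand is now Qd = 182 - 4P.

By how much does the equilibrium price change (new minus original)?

Solve the original market: 182 - 5P = 4P - 52, hence P = 26 and Q = 52.
With the change applied: demand Qd = 182 - 4P, supply Qs = 4P - 52.
Equate the new curves: 182 - 4P = 4P - 52, giving 234 = 8P, P = 29.25, Q = 65.
ΔP = 29.25 − 26 = +3.25.

+3.25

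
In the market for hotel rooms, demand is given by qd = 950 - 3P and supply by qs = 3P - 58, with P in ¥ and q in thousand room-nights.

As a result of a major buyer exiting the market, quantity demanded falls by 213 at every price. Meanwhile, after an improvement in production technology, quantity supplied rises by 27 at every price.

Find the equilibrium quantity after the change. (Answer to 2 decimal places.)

Original equilibrium: 950 - 3P = 3P - 58 gives 1008 = 6P, so P = 168 and q = 446.
After the shift, demand is qd = 737 - 3P and supply is qs = 3P - 31.
Clearing the new market: 737 - 3P = 3P - 31, so P = 128 and q = 353.

353.00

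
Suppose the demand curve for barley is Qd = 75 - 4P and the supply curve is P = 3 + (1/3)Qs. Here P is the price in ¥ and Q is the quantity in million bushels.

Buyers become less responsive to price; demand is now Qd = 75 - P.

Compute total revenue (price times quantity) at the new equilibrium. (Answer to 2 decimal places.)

Initially, 75 - 4P = 3P - 9, so 84 = 7P and P = 12, Q = 27.
The new curves are Qd = 75 - P (demand) and Qs = 3P - 9 (supply).
Equate the new curves: 75 - P = 3P - 9, giving 84 = 4P, P = 21, Q = 54.
New expenditure = 21 × 54 = 1134.00.

1134.00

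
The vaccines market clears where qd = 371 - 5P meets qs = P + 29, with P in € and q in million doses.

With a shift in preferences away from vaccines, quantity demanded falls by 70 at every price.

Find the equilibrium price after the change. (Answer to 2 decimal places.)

Before the shock: 371 - 5P = P + 29 ⇒ 342 = 6P ⇒ P = 57, q = 86.
The shock moves the curves to qd = 301 - 5P and qs = P + 29.
Equate the new curves: 301 - 5P = P + 29, giving 272 = 6P, P = 136/3 ≈ 45.3333, q = 223/3 ≈ 74.3333.

45.33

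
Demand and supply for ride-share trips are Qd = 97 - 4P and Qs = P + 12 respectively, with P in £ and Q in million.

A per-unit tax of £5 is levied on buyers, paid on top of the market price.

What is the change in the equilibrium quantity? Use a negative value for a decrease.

Original equilibrium: 97 - 4P = P + 12 gives 85 = 5P, so P = 17 and Q = 29.
Since buyers pay the price plus the tax, the effective demand curve becomes Qd = 77 - 4P.
Setting them equal: 77 - 4P = P + 12 → 65 = 5P, so P = 13 and Q = 25.
ΔQ = 25 − 29 = -4.

-4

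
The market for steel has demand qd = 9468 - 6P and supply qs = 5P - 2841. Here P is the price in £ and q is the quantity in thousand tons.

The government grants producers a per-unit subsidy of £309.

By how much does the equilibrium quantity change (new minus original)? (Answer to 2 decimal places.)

Original equilibrium: 9468 - 6P = 5P - 2841 gives 12309 = 11P, so P = 1119 and q = 2754.
Since sellers receive the price plus the subsidy, the effective supply curve becomes qs = 5P - 1296.
New equilibrium: 9468 - 6P = 5P - 1296 ⇒ 10764 = 11P ⇒ P = 10764/11 ≈ 978.5455, q = 39564/11 ≈ 3596.7273.
Δq = 3596.7273 − 2754 = +842.73.

+842.73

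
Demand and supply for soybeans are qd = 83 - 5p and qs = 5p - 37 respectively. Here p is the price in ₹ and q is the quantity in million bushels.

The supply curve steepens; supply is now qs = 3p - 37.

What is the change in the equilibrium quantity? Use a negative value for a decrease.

-15

Initially, 83 - 5p = 5p - 37, so 120 = 10p and p = 12, q = 23.
With the change applied: demand qd = 83 - 5p, supply qs = 3p - 37.
Equate the new curves: 83 - 5p = 3p - 37, giving 120 = 8p, p = 15, q = 8.
Δq = 8 − 23 = -15.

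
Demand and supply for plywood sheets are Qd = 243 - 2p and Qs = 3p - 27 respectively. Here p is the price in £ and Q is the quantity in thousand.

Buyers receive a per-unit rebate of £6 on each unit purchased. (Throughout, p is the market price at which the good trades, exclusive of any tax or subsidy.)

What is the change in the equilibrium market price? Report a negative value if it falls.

+2.4

Original equilibrium: 243 - 2p = 3p - 27 gives 270 = 5p, so p = 54 and Q = 135.
Since buyers' out-of-pocket price is the market price minus the rebate, the effective demand curve becomes Qd = 255 - 2p.
New equilibrium: 255 - 2p = 3p - 27 ⇒ 282 = 5p ⇒ p = 56.4, Q = 142.2.
Δp = 56.4 − 54 = +2.4.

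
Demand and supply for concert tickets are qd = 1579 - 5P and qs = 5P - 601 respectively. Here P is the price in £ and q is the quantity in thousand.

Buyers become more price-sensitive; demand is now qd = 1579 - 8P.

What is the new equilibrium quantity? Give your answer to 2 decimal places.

237.46

Solve the original market: 1579 - 5P = 5P - 601, hence P = 218 and q = 489.
After the shift, demand is qd = 1579 - 8P and supply is qs = 5P - 601.
Equate the new curves: 1579 - 8P = 5P - 601, giving 2180 = 13P, P = 2180/13 ≈ 167.6923, q = 3087/13 ≈ 237.4615.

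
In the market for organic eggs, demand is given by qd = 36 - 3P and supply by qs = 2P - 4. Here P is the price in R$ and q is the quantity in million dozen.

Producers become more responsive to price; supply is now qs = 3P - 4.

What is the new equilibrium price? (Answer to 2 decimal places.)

Original equilibrium: 36 - 3P = 2P - 4 gives 40 = 5P, so P = 8 and q = 12.
With the change applied: demand qd = 36 - 3P, supply qs = 3P - 4.
New equilibrium: 36 - 3P = 3P - 4 ⇒ 40 = 6P ⇒ P = 20/3 ≈ 6.6667, q = 16.

6.67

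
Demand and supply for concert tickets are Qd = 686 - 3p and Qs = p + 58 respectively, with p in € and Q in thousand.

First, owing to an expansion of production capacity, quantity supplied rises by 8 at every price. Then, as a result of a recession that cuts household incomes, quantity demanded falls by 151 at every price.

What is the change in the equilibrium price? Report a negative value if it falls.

-39.75

Original equilibrium: 686 - 3p = p + 58 gives 628 = 4p, so p = 157 and Q = 215.
After the shift, demand is Qd = 535 - 3p and supply is Qs = p + 66.
Clearing the new market: 535 - 3p = p + 66, so p = 117.25 and Q = 183.25.
Δp = 117.25 − 157 = -39.75.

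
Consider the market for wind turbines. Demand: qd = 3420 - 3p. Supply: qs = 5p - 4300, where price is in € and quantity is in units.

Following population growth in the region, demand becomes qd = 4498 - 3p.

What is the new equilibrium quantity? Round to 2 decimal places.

Before the shock: 3420 - 3p = 5p - 4300 ⇒ 7720 = 8p ⇒ p = 965, q = 525.
After the shift, demand is qd = 4498 - 3p and supply is qs = 5p - 4300.
Clearing the new market: 4498 - 3p = 5p - 4300, so p = 1099.75 and q = 1198.75.

1198.75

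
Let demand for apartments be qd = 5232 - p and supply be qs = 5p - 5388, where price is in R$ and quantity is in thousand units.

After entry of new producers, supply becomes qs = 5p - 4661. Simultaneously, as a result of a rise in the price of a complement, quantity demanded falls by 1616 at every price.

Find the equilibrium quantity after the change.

Initially, 5232 - p = 5p - 5388, so 10620 = 6p and p = 1770, q = 3462.
After the shift, demand is qd = 3616 - p and supply is qs = 5p - 4661.
Setting them equal: 3616 - p = 5p - 4661 → 8277 = 6p, so p = 1379.5 and q = 2236.5.

2236.5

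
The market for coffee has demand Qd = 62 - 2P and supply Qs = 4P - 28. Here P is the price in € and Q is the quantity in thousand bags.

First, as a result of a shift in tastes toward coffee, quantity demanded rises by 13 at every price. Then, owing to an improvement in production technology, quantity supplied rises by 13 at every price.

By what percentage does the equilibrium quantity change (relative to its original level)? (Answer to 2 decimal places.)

Original equilibrium: 62 - 2P = 4P - 28 gives 90 = 6P, so P = 15 and Q = 32.
The new curves are Qd = 75 - 2P (demand) and Qs = 4P - 15 (supply).
Clearing the new market: 75 - 2P = 4P - 15, so P = 15 and Q = 45.
%ΔQ = (45 − 32) / 32 × 100 = +40.63%.

+40.63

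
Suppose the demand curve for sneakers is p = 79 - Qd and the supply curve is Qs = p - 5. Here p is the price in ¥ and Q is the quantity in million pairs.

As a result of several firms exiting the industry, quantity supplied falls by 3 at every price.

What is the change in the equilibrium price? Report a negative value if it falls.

+1.5

Original equilibrium: 79 - p = p - 5 gives 84 = 2p, so p = 42 and Q = 37.
The new curves are Qd = 79 - p (demand) and Qs = p - 8 (supply).
Setting them equal: 79 - p = p - 8 → 87 = 2p, so p = 43.5 and Q = 35.5.
Δp = 43.5 − 42 = +1.5.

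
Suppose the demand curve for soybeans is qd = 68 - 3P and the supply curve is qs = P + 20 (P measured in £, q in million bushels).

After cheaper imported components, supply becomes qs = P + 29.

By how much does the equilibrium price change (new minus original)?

Before the shock: 68 - 3P = P + 20 ⇒ 48 = 4P ⇒ P = 12, q = 32.
With the change applied: demand qd = 68 - 3P, supply qs = P + 29.
Setting them equal: 68 - 3P = P + 29 → 39 = 4P, so P = 9.75 and q = 38.75.
ΔP = 9.75 − 12 = -2.25.

-2.25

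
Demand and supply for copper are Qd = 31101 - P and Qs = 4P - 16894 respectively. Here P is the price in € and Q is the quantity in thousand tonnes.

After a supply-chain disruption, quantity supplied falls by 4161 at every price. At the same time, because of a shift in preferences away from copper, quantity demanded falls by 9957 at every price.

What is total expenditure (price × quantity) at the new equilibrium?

107220907.16

Solve the original market: 31101 - P = 4P - 16894, hence P = 9599 and Q = 21502.
The shock moves the curves to Qd = 21144 - P and Qs = 4P - 21055.
New equilibrium: 21144 - P = 4P - 21055 ⇒ 42199 = 5P ⇒ P = 8439.8, Q = 12704.2.
New expenditure = 8439.8 × 12704.2 = 107220907.16.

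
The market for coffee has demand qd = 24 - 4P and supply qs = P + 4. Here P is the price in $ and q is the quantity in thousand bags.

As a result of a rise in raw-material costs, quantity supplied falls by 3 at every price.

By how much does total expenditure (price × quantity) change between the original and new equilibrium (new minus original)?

-6.24

Original equilibrium: 24 - 4P = P + 4 gives 20 = 5P, so P = 4 and q = 8.
The new curves are qd = 24 - 4P (demand) and qs = P + 1 (supply).
Equate the new curves: 24 - 4P = P + 1, giving 23 = 5P, P = 4.6, q = 5.6.
Expenditure moves from 4×8 = 32 to 4.6×5.6 = 25.76; change = -6.24.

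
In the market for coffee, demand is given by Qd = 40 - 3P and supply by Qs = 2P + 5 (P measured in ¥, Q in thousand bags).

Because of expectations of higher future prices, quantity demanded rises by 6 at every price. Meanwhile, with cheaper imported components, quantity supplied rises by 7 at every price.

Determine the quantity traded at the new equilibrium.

25.6

Initially, 40 - 3P = 2P + 5, so 35 = 5P and P = 7, Q = 19.
The new curves are Qd = 46 - 3P (demand) and Qs = 2P + 12 (supply).
New equilibrium: 46 - 3P = 2P + 12 ⇒ 34 = 5P ⇒ P = 6.8, Q = 25.6.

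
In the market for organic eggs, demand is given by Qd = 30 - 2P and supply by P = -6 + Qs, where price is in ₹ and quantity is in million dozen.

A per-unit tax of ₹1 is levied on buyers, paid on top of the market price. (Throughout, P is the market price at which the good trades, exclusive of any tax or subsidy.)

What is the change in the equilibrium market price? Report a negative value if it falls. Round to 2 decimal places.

Solve the original market: 30 - 2P = P + 6, hence P = 8 and Q = 14.
Since buyers pay the price plus the tax, the effective demand curve becomes Qd = 28 - 2P.
New equilibrium: 28 - 2P = P + 6 ⇒ 22 = 3P ⇒ P = 22/3 ≈ 7.3333, Q = 40/3 ≈ 13.3333.
ΔP = 7.3333 − 8 = -0.67.

-0.67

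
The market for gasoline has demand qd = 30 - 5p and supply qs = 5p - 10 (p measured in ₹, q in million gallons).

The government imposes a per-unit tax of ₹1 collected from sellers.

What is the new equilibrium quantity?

Before the shock: 30 - 5p = 5p - 10 ⇒ 40 = 10p ⇒ p = 4, q = 10.
Since sellers keep the price net of the tax, the effective supply curve becomes qs = 5p - 15.
New equilibrium: 30 - 5p = 5p - 15 ⇒ 45 = 10p ⇒ p = 4.5, q = 7.5.

7.5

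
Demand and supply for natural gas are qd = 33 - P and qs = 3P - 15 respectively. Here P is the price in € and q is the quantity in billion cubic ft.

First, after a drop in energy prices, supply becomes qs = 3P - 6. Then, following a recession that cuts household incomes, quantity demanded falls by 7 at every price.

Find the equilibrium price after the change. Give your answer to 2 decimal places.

8.00

Initially, 33 - P = 3P - 15, so 48 = 4P and P = 12, q = 21.
With the change applied: demand qd = 26 - P, supply qs = 3P - 6.
New equilibrium: 26 - P = 3P - 6 ⇒ 32 = 4P ⇒ P = 8, q = 18.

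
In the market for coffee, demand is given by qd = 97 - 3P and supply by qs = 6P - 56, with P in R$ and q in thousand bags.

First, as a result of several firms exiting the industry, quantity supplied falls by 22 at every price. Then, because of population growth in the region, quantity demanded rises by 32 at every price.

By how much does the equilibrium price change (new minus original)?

+6

Initially, 97 - 3P = 6P - 56, so 153 = 9P and P = 17, q = 46.
The new curves are qd = 129 - 3P (demand) and qs = 6P - 78 (supply).
Setting them equal: 129 - 3P = 6P - 78 → 207 = 9P, so P = 23 and q = 60.
ΔP = 23 − 17 = +6.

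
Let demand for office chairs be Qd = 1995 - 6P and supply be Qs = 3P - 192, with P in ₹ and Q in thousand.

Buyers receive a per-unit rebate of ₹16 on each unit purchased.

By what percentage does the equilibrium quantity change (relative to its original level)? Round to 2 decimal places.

+5.96

Initially, 1995 - 6P = 3P - 192, so 2187 = 9P and P = 243, Q = 537.
Since buyers' out-of-pocket price is the market price minus the rebate, the effective demand curve becomes Qd = 2091 - 6P.
Clearing the new market: 2091 - 6P = 3P - 192, so P = 761/3 ≈ 253.6667 and Q = 569.
%ΔQ = (569 − 537) / 537 × 100 = +5.96%.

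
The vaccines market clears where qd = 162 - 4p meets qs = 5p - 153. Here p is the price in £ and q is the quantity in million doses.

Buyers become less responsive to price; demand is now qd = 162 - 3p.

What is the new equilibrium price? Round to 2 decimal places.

39.38

Before the shock: 162 - 4p = 5p - 153 ⇒ 315 = 9p ⇒ p = 35, q = 22.
The new curves are qd = 162 - 3p (demand) and qs = 5p - 153 (supply).
Clearing the new market: 162 - 3p = 5p - 153, so p = 39.375 and q = 43.875.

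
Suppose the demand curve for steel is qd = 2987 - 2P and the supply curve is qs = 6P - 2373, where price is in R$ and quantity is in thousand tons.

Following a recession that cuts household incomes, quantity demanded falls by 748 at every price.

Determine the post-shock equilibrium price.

Initially, 2987 - 2P = 6P - 2373, so 5360 = 8P and P = 670, q = 1647.
With the change applied: demand qd = 2239 - 2P, supply qs = 6P - 2373.
Clearing the new market: 2239 - 2P = 6P - 2373, so P = 576.5 and q = 1086.

576.5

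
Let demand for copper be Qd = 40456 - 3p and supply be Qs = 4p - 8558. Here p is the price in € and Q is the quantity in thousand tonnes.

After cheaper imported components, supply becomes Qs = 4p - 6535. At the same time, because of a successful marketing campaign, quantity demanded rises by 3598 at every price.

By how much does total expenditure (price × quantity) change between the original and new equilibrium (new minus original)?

Initially, 40456 - 3p = 4p - 8558, so 49014 = 7p and p = 7002, Q = 19450.
With the change applied: demand Qd = 44054 - 3p, supply Qs = 4p - 6535.
Equate the new curves: 44054 - 3p = 4p - 6535, giving 50589 = 7p, p = 7227, Q = 22373.
Expenditure moves from 7002×19450 = 136188900 to 7227×22373 = 161689671; change = +25500771.

+25500771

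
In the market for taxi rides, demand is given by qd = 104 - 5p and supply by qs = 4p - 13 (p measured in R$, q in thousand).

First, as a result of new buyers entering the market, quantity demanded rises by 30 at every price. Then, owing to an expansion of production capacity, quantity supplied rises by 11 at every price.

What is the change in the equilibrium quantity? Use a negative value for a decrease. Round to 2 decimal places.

Original equilibrium: 104 - 5p = 4p - 13 gives 117 = 9p, so p = 13 and q = 39.
With the change applied: demand qd = 134 - 5p, supply qs = 4p - 2.
Clearing the new market: 134 - 5p = 4p - 2, so p = 136/9 ≈ 15.1111 and q = 526/9 ≈ 58.4444.
Δq = 58.4444 − 39 = +19.44.

+19.44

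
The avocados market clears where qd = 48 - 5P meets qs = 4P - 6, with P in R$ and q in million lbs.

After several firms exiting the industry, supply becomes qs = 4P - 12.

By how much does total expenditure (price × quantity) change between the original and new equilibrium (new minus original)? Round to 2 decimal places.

Initially, 48 - 5P = 4P - 6, so 54 = 9P and P = 6, q = 18.
The shock moves the curves to qd = 48 - 5P and qs = 4P - 12.
New equilibrium: 48 - 5P = 4P - 12 ⇒ 60 = 9P ⇒ P = 20/3 ≈ 6.6667, q = 44/3 ≈ 14.6667.
Expenditure moves from 6×18 = 108 to 6.6667×14.6667 = 97.7778; change = -10.22.

-10.22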